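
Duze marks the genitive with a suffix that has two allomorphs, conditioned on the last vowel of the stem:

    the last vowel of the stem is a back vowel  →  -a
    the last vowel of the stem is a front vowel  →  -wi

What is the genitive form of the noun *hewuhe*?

hewuhewi

*hewuhe* — last vowel /e/ (a front vowel) → -wi → *hewuhewi*.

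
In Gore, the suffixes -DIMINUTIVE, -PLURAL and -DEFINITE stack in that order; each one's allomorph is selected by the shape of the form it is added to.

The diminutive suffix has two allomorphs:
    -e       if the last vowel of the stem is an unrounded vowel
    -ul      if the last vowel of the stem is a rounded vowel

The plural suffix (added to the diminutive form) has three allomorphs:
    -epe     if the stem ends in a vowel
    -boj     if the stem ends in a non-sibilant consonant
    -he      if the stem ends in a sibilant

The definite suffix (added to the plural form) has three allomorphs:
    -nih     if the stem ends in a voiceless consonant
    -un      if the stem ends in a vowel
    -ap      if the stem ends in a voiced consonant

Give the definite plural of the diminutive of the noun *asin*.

Since the last vowel of *asin* is /i/ (an unrounded vowel), it takes -e, giving *asine*.
Since the final sound of the diminutive form *asine* is /e/ (a vowel), it takes -epe, giving *asineepe*.
The plural form *asineepe* — final sound /e/ (a vowel) → -un → *asineepeun*.

asineepeun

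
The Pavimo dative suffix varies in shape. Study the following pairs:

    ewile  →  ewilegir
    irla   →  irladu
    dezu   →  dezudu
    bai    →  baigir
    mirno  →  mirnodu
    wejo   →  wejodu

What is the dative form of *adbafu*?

The alternation tracks the last vowel of the stem — -gir when the last vowel of the stem is a front vowel (*ewile*, *bai*); -du when the last vowel of the stem is a back vowel (*irla*, *dezu*, *mirno*, *wejo*).
*adbafu*: last vowel = /u/, a back vowel → -du → *adbafudu*.

adbafudu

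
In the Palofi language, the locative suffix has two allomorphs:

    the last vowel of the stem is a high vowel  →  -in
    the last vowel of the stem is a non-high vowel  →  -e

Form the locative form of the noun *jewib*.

The last vowel of *jewib* is /i/, which is a high vowel, so the suffix is -in, giving *jewibin*.

jewibin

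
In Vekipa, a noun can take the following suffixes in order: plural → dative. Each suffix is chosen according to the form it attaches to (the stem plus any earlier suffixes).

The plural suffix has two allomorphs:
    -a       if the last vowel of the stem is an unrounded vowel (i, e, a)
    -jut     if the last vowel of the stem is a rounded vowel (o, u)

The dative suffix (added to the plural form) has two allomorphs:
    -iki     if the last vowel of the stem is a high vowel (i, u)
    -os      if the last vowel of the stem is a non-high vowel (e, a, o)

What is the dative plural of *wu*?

The last vowel of *wu* is /u/, which is a rounded vowel, so the plural suffix is -jut, giving *wujut*.
The last vowel of the plural form *wujut* is /u/, which is a high vowel, so the dative suffix is -iki, giving *wujutiki*.

wujutiki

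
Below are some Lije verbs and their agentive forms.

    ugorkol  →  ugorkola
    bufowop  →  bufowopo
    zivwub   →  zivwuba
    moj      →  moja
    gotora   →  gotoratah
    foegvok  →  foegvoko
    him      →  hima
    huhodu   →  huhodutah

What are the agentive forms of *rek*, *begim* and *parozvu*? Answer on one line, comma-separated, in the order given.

The suffix is conditioned by the final sound: -o when the stem ends in a voiceless consonant (*bufowop*, *foegvok*); -a when the stem ends in a voiced consonant (*ugorkol*, *zivwub*, *moj*, *him*); -tah when the stem ends in a vowel (*gotora*, *huhodu*).
*rek* — final sound /k/ (a voiceless consonant) → -o → *reko*.
Since the final sound of *begim* is /m/ (a voiced consonant), it takes -a, giving *begima*.
*parozvu* — final sound /u/ (a vowel) → -tah → *parozvutah*.

reko, begima, parozvutah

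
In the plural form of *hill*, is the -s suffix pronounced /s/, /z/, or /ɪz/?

/z/

The stem *hill* ends in a voiced non-sibilant sound.
The plural suffix surfaces as /ɪz/ after sibilants, /s/ after other voiceless consonants, and /z/ after other voiced sounds.
So the plural -s on *hill* is pronounced /z/.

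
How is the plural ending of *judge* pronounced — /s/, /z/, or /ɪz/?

/ɪz/

The stem *judge* ends in a sibilant (/s, z, ʃ, ʒ, tʃ, dʒ/).
The plural suffix surfaces as /ɪz/ after sibilants, /s/ after other voiceless consonants, and /z/ after other voiced sounds.
So the plural -s on *judge* is pronounced /ɪz/.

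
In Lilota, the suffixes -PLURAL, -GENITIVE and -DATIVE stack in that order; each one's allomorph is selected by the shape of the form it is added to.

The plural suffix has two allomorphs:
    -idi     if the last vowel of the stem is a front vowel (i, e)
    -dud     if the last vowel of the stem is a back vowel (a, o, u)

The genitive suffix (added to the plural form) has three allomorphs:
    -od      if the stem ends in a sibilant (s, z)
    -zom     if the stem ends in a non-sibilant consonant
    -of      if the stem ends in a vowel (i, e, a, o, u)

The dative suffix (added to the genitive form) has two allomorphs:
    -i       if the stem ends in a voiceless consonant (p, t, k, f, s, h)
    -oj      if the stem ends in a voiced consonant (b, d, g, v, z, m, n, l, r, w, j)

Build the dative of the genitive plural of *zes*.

*zes*: last vowel = /e/, a front vowel → -idi → *zesidi*.
The plural form *zesidi*: final sound = /i/, a vowel → -of → *zesidiof*.
The final consonant of the genitive form *zesidiof* is /f/, which is voiceless, so the dative suffix is -i, giving *zesidiofi*.

zesidiofi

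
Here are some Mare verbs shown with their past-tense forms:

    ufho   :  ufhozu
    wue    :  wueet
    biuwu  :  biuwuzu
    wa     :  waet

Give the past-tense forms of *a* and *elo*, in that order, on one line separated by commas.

aet, elozu

The alternation tracks the last vowel of the stem — -zu when the last vowel of the stem is a rounded vowel (*ufho*, *biuwu*); -et when the last vowel of the stem is an unrounded vowel (*wue*, *wa*).
*a* — last vowel /a/ (an unrounded vowel) → -et → *aet*.
The last vowel of *elo* is /o/, which is a rounded vowel, so the suffix is -zu, giving *elozu*.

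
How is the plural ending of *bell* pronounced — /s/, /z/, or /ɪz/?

/z/

The stem *bell* ends in a voiced non-sibilant sound.
The plural suffix surfaces as /ɪz/ after sibilants, /s/ after other voiceless consonants, and /z/ after other voiced sounds.
So the plural -s on *bell* is pronounced /z/.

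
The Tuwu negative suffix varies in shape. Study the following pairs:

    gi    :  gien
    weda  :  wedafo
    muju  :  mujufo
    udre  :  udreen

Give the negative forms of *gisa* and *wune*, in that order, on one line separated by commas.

The alternation tracks the last vowel of the stem — -en when the last vowel of the stem is a front vowel (*gi*, *udre*); -fo when the last vowel of the stem is a back vowel (*weda*, *muju*).
*gisa* — last vowel /a/ (a back vowel) → -fo → *gisafo*.
*wune* — last vowel /e/ (a front vowel) → -en → *wuneen*.

gisafo, wuneen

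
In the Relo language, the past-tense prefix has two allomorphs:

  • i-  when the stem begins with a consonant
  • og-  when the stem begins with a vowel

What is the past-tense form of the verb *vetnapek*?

ivetnapek

The first sound of *vetnapek* is /v/, which is a consonant, so the prefix is i-, giving *ivetnapek*.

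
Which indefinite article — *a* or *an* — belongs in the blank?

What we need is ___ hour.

an

The indefinite article is chosen by the initial *sound* of the following word, not its spelling.
*hour* begins with the sound /aʊ/ (silent h) — a vowel sound.
So the article is *an*: What we need is an hour.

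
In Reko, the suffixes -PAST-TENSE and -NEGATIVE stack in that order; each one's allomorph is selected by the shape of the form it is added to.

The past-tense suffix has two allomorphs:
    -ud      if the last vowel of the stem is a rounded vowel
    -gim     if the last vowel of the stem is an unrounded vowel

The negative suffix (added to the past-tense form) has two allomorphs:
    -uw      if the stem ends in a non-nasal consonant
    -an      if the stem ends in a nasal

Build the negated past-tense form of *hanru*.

*hanru*: last vowel = /u/, a rounded vowel → -ud → *hanruud*.
The past-tense form *hanruud* — final consonant /d/ (non-nasal) → -uw → *hanruuduw*.

hanruuduw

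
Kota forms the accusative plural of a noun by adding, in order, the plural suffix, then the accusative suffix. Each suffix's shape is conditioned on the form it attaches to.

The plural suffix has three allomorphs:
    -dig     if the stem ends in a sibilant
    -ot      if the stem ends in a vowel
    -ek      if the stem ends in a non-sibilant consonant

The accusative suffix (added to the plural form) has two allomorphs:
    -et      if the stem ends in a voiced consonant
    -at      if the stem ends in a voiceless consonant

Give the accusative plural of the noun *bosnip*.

bosnipekat

Since the final sound of *bosnip* is /p/ (a non-sibilant consonant), it takes -ek, giving *bosnipek*.
The plural form *bosnipek*: final consonant = /k/, voiceless → -at → *bosnipekat*.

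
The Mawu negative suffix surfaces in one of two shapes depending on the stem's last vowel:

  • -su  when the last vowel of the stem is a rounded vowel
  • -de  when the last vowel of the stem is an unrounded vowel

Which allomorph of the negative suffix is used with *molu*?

-su

Since the last vowel of *molu* is /u/ (a rounded vowel), it takes -su.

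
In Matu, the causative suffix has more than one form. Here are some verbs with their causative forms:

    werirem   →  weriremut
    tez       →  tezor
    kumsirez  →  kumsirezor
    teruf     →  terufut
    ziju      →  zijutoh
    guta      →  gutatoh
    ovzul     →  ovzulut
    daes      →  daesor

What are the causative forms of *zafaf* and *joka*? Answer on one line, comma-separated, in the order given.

zafafut, jokatoh

The alternation tracks the final sound of the stem — -or when the stem ends in a sibilant (*tez*, *kumsirez*, *daes*); -ut when the stem ends in a non-sibilant consonant (*werirem*, *teruf*, *ovzul*); -toh when the stem ends in a vowel (*ziju*, *guta*).
*zafaf*: final sound = /f/, a non-sibilant consonant → -ut → *zafafut*.
The final sound of *joka* is /a/, which is a vowel, so the suffix is -toh, giving *jokatoh*.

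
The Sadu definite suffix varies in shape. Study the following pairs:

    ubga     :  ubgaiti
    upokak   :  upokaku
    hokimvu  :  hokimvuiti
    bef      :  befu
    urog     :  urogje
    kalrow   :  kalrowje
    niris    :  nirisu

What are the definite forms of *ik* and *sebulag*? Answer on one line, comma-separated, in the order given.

iku, sebulagje

The pattern is voicing of the final sound: -u when the stem ends in a voiceless consonant (*upokak*, *bef*, *niris*); -je when the stem ends in a voiced consonant (*urog*, *kalrow*); -iti when the stem ends in a vowel (*ubga*, *hokimvu*).
*ik*: final sound = /k/, a voiceless consonant → -u → *iku*.
*sebulag*: final sound = /g/, a voiced consonant → -je → *sebulagje*.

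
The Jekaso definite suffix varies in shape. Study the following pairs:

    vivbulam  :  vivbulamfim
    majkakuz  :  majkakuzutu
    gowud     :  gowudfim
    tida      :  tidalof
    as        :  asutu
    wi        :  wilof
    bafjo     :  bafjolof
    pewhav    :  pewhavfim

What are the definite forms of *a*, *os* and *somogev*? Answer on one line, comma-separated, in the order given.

The alternation tracks the final sound of the stem — -utu when the stem ends in a sibilant (*majkakuz*, *as*); -fim when the stem ends in a non-sibilant consonant (*vivbulam*, *gowud*, *pewhav*); -lof when the stem ends in a vowel (*tida*, *wi*, *bafjo*).
The final sound of *a* is /a/, which is a vowel, so the suffix is -lof, giving *alof*.
*os* — final sound /s/ (a sibilant) → -utu → *osutu*.
*somogev*: final sound = /v/, a non-sibilant consonant → -fim → *somogevfim*.

alof, osutu, somogevfim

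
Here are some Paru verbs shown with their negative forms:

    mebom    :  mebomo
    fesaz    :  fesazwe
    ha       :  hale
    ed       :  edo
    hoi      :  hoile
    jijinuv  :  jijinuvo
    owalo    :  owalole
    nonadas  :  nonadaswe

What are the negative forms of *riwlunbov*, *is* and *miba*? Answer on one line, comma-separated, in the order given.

riwlunbovo, iswe, mibale

The pattern is sibilance of the final sound: -we when the stem ends in a sibilant (*fesaz*, *nonadas*); -o when the stem ends in a non-sibilant consonant (*mebom*, *ed*, *jijinuv*); -le when the stem ends in a vowel (*ha*, *hoi*, *owalo*).
Since the final sound of *riwlunbov* is /v/ (a non-sibilant consonant), it takes -o, giving *riwlunbovo*.
*is*: final sound = /s/, a sibilant → -we → *iswe*.
*miba*: final sound = /a/, a vowel → -le → *mibale*.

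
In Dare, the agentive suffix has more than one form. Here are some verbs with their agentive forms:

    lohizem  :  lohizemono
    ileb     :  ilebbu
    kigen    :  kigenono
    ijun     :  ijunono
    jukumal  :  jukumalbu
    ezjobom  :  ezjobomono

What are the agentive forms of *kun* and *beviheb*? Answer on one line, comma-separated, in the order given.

The suffix is conditioned by the final consonant: -ono when the stem ends in a nasal (*lohizem*, *kigen*, *ijun*, *ezjobom*); -bu when the stem ends in a non-nasal consonant (*ileb*, *jukumal*).
*kun* — final consonant /n/ (a nasal) → -ono → *kunono*.
The final consonant of *beviheb* is /b/, which is non-nasal, so the suffix is -bu, giving *bevihebbu*.

kunono, bevihebbu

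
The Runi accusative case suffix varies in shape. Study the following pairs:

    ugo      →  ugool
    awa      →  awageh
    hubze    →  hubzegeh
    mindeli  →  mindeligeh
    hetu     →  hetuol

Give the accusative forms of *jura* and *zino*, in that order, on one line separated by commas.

jurageh, zinool

The alternation tracks the last vowel of the stem — -ol when the last vowel of the stem is a rounded vowel (*ugo*, *hetu*); -geh when the last vowel of the stem is an unrounded vowel (*awa*, *hubze*, *mindeli*).
Since the last vowel of *jura* is /a/ (an unrounded vowel), it takes -geh, giving *jurageh*.
*zino* — last vowel /o/ (a rounded vowel) → -ol → *zinool*.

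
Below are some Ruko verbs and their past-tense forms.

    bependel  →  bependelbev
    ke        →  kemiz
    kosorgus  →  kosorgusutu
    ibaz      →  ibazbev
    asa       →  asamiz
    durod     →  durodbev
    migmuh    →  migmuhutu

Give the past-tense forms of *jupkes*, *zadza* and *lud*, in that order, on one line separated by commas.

jupkesutu, zadzamiz, ludbev

The pattern is voicing of the final sound: -utu when the stem ends in a voiceless consonant (*kosorgus*, *migmuh*); -bev when the stem ends in a voiced consonant (*bependel*, *ibaz*, *durod*); -miz when the stem ends in a vowel (*ke*, *asa*).
The final sound of *jupkes* is /s/, which is a voiceless consonant, so the suffix is -utu, giving *jupkesutu*.
The final sound of *zadza* is /a/, which is a vowel, so the suffix is -miz, giving *zadzamiz*.
*lud* — final sound /d/ (a voiced consonant) → -bev → *ludbev*.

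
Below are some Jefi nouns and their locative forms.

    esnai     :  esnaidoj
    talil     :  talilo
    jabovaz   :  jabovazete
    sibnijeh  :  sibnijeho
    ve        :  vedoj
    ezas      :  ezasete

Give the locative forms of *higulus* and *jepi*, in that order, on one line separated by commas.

higulusete, jepidoj

The pattern is sibilance of the final sound: -ete when the stem ends in a sibilant (*jabovaz*, *ezas*); -o when the stem ends in a non-sibilant consonant (*talil*, *sibnijeh*); -doj when the stem ends in a vowel (*esnai*, *ve*).
Since the final sound of *higulus* is /s/ (a sibilant), it takes -ete, giving *higulusete*.
The final sound of *jepi* is /i/, which is a vowel, so the suffix is -doj, giving *jepidoj*.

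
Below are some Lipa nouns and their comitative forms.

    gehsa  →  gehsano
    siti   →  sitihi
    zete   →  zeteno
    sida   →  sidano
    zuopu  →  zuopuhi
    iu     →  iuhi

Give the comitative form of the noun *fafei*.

fafeihi

The pattern is height harmony: -hi when the last vowel of the stem is a high vowel (*siti*, *zuopu*, *iu*); -no when the last vowel of the stem is a non-high vowel (*gehsa*, *zete*, *sida*).
*fafei* — last vowel /i/ (a high vowel) → -hi → *fafeihi*.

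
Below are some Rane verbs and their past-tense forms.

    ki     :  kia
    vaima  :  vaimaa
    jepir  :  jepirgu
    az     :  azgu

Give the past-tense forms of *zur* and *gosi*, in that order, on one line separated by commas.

zurgu, gosia

The alternation tracks the final sound of the stem — -gu when the stem ends in a consonant (*jepir*, *az*); -a when the stem ends in a vowel (*ki*, *vaima*).
*zur* — final sound /r/ (a consonant) → -gu → *zurgu*.
The final sound of *gosi* is /i/, which is a vowel, so the suffix is -a, giving *gosia*.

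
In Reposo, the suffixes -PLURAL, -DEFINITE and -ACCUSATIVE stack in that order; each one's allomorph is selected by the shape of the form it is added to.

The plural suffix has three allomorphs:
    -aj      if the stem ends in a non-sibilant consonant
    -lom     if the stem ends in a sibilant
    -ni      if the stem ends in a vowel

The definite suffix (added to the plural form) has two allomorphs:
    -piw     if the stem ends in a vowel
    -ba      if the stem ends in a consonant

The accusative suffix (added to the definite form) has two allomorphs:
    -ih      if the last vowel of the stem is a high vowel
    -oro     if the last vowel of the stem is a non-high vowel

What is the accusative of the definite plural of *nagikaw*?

nagikawajbaoro

*nagikaw*: final sound = /w/, a non-sibilant consonant → -aj → *nagikawaj*.
Since the final sound of the plural form *nagikawaj* is /j/ (a consonant), it takes -ba, giving *nagikawajba*.
The definite form *nagikawajba* — last vowel /a/ (a non-high vowel) → -oro → *nagikawajbaoro*.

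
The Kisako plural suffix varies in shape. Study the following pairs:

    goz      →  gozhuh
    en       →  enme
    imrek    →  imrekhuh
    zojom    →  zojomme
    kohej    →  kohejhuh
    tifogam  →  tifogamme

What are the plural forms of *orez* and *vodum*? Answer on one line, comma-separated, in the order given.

orezhuh, vodumme

Looking at the final consonant of each stem: -me when the stem ends in a nasal (*en*, *zojom*, *tifogam*); -huh when the stem ends in a non-nasal consonant (*goz*, *imrek*, *kohej*).
*orez* — final consonant /z/ (non-nasal) → -huh → *orezhuh*.
*vodum* — final consonant /m/ (a nasal) → -me → *vodumme*.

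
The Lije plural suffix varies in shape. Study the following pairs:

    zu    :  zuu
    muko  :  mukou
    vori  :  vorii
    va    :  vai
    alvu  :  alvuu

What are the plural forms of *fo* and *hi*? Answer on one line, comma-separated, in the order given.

Looking at the last vowel of each stem: -u when the last vowel of the stem is a rounded vowel (*zu*, *muko*, *alvu*); -i when the last vowel of the stem is an unrounded vowel (*vori*, *va*).
*fo* — last vowel /o/ (a rounded vowel) → -u → *fou*.
*hi* — last vowel /i/ (an unrounded vowel) → -i → *hii*.

fou, hii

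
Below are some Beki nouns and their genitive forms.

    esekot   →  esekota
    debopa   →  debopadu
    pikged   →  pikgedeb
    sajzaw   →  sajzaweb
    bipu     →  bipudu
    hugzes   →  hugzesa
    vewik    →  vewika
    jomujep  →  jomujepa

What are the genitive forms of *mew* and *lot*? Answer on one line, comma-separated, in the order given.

meweb, lota

The alternation tracks the final sound of the stem — -a when the stem ends in a voiceless consonant (*esekot*, *hugzes*, *vewik*, *jomujep*); -eb when the stem ends in a voiced consonant (*pikged*, *sajzaw*); -du when the stem ends in a vowel (*debopa*, *bipu*).
*mew* — final sound /w/ (a voiced consonant) → -eb → *meweb*.
*lot* — final sound /t/ (a voiceless consonant) → -a → *lota*.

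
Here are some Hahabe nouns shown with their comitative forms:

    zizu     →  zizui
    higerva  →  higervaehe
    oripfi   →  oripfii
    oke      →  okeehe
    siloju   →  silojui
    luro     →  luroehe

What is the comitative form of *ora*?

oraehe

The alternation tracks the last vowel of the stem — -i when the last vowel of the stem is a high vowel (*zizu*, *oripfi*, *siloju*); -ehe when the last vowel of the stem is a non-high vowel (*higerva*, *oke*, *luro*).
The last vowel of *ora* is /a/, which is a non-high vowel, so the suffix is -ehe, giving *oraehe*.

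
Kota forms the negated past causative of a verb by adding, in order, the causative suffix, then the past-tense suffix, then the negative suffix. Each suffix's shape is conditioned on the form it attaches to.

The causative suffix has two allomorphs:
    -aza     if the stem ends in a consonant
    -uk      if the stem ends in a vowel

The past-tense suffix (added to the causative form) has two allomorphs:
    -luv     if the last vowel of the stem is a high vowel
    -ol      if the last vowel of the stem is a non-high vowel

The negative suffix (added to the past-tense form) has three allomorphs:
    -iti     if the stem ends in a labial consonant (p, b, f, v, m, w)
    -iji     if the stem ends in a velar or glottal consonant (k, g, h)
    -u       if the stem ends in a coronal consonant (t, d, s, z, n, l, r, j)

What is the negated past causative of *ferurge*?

ferurgeukluviti

*ferurge* — final sound /e/ (a vowel) → -uk → *ferurgeuk*.
The causative form *ferurgeuk* — last vowel /u/ (a high vowel) → -luv → *ferurgeukluv*.
The past-tense form *ferurgeukluv*: final consonant = /v/, labial → -iti → *ferurgeukluviti*.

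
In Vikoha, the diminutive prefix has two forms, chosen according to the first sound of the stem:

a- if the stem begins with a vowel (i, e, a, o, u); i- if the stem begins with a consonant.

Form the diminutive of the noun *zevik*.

izevik

*zevik*: first sound = /z/, a consonant → i- → *izevik*.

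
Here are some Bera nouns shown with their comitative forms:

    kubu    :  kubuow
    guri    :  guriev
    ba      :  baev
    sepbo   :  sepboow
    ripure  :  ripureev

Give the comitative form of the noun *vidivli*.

vidivliev

Looking at the last vowel of each stem: -ow when the last vowel of the stem is a rounded vowel (*kubu*, *sepbo*); -ev when the last vowel of the stem is an unrounded vowel (*guri*, *ba*, *ripure*).
*vidivli* — last vowel /i/ (an unrounded vowel) → -ev → *vidivliev*.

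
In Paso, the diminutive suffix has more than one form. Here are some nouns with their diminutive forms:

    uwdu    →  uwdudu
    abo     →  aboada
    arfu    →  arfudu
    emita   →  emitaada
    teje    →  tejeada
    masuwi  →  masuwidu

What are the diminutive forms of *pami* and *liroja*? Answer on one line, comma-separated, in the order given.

The alternation tracks the last vowel of the stem — -du when the last vowel of the stem is a high vowel (*uwdu*, *arfu*, *masuwi*); -ada when the last vowel of the stem is a non-high vowel (*abo*, *emita*, *teje*).
Since the last vowel of *pami* is /i/ (a high vowel), it takes -du, giving *pamidu*.
*liroja* — last vowel /a/ (a non-high vowel) → -ada → *lirojaada*.

pamidu, lirojaada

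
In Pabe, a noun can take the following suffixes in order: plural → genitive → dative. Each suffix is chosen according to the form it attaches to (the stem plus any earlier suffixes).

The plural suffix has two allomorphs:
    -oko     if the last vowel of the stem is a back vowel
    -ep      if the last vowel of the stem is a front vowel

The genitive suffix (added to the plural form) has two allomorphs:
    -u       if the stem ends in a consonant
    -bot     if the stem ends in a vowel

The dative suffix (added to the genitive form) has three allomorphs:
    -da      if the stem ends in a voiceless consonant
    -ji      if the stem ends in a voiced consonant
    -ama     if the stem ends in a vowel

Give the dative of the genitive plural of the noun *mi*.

The last vowel of *mi* is /i/, which is a front vowel, so the plural suffix is -ep, giving *miep*.
The plural form *miep*: final sound = /p/, a consonant → -u → *miepu*.
The genitive form *miepu*: final sound = /u/, a vowel → -ama → *miepuama*.

miepuama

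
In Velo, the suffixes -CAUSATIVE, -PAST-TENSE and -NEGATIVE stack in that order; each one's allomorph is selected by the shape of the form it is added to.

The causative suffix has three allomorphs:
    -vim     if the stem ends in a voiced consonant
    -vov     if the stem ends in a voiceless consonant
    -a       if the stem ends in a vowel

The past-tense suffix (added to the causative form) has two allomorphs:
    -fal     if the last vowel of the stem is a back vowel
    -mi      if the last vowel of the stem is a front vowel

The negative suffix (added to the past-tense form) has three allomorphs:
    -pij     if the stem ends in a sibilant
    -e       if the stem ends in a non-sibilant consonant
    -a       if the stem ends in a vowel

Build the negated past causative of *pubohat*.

The final sound of *pubohat* is /t/, which is a voiceless consonant, so the causative suffix is -vov, giving *pubohatvov*.
The last vowel of the causative form *pubohatvov* is /o/, which is a back vowel, so the past-tense suffix is -fal, giving *pubohatvovfal*.
The past-tense form *pubohatvovfal*: final sound = /l/, a non-sibilant consonant → -e → *pubohatvovfale*.

pubohatvovfale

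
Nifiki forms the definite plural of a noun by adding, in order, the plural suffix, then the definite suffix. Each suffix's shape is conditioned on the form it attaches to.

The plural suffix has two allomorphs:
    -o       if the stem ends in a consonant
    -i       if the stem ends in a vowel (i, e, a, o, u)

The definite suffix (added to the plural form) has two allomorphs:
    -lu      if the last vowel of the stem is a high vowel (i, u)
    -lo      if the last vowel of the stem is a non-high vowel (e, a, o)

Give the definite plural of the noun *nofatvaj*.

Since the final sound of *nofatvaj* is /j/ (a consonant), it takes -o, giving *nofatvajo*.
The plural form *nofatvajo* — last vowel /o/ (a non-high vowel) → -lo → *nofatvajolo*.

nofatvajolo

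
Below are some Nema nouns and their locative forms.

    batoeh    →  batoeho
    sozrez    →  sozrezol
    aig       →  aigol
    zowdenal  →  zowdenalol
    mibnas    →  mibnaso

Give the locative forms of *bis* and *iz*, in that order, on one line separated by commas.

biso, izol

The alternation tracks the final consonant of the stem — -o when the stem ends in a voiceless consonant (*batoeh*, *mibnas*); -ol when the stem ends in a voiced consonant (*sozrez*, *aig*, *zowdenal*).
Since the final consonant of *bis* is /s/ (voiceless), it takes -o, giving *biso*.
The final consonant of *iz* is /z/, which is voiced, so the suffix is -ol, giving *izol*.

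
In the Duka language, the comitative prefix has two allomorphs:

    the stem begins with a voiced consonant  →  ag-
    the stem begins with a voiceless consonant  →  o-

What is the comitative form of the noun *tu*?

otu

The first consonant of *tu* is /t/, which is voiceless, so the prefix is o-, giving *otu*.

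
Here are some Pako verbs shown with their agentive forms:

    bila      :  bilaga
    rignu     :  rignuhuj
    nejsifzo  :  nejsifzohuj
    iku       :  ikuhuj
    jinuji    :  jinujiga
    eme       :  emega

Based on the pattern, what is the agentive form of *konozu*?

konozuhuj

Looking at the last vowel of each stem: -huj when the last vowel of the stem is a rounded vowel (*rignu*, *nejsifzo*, *iku*); -ga when the last vowel of the stem is an unrounded vowel (*bila*, *jinuji*, *eme*).
The last vowel of *konozu* is /u/, which is a rounded vowel, so the suffix is -huj, giving *konozuhuj*.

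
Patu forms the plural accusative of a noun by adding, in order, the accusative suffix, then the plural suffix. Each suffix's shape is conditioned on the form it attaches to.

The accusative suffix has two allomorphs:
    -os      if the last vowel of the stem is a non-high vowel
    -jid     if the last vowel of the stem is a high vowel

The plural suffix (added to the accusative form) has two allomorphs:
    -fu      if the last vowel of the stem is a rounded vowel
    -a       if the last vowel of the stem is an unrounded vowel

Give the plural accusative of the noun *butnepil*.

Since the last vowel of *butnepil* is /i/ (a high vowel), it takes -jid, giving *butnepiljid*.
Since the last vowel of the accusative form *butnepiljid* is /i/ (an unrounded vowel), it takes -a, giving *butnepiljida*.

butnepiljida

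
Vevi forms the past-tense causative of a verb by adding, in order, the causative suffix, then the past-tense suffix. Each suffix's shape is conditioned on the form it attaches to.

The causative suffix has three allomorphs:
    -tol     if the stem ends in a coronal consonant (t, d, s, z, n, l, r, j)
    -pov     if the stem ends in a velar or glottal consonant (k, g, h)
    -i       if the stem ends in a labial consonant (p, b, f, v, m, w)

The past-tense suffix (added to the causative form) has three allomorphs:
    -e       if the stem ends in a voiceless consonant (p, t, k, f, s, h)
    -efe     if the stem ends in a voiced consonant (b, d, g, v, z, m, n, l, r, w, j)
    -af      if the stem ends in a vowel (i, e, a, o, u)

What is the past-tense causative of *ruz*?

*ruz*: final consonant = /z/, coronal → -tol → *ruztol*.
The causative form *ruztol*: final sound = /l/, a voiced consonant → -efe → *ruztolefe*.

ruztolefe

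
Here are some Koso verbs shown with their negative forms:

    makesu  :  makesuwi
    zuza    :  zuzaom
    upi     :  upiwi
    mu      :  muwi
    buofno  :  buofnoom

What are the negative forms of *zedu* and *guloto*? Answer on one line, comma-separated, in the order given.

The pattern is height harmony: -wi when the last vowel of the stem is a high vowel (*makesu*, *upi*, *mu*); -om when the last vowel of the stem is a non-high vowel (*zuza*, *buofno*).
*zedu* — last vowel /u/ (a high vowel) → -wi → *zeduwi*.
Since the last vowel of *guloto* is /o/ (a non-high vowel), it takes -om, giving *gulotoom*.

zeduwi, gulotoom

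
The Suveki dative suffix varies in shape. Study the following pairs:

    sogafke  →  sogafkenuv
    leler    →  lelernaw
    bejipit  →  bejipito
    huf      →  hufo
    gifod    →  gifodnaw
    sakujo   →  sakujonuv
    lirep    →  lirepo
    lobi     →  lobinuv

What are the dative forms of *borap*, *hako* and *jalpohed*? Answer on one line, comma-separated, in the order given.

The pattern is voicing of the final sound: -o when the stem ends in a voiceless consonant (*bejipit*, *huf*, *lirep*); -naw when the stem ends in a voiced consonant (*leler*, *gifod*); -nuv when the stem ends in a vowel (*sogafke*, *sakujo*, *lobi*).
The final sound of *borap* is /p/, which is a voiceless consonant, so the suffix is -o, giving *borapo*.
*hako*: final sound = /o/, a vowel → -nuv → *hakonuv*.
*jalpohed* — final sound /d/ (a voiced consonant) → -naw → *jalpohednaw*.

borapo, hakonuv, jalpohednaw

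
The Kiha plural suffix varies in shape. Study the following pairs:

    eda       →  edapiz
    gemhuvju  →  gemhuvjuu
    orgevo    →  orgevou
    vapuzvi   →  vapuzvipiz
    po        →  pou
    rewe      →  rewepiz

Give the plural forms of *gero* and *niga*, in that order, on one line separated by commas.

gerou, nigapiz

The alternation tracks the last vowel of the stem — -u when the last vowel of the stem is a rounded vowel (*gemhuvju*, *orgevo*, *po*); -piz when the last vowel of the stem is an unrounded vowel (*eda*, *vapuzvi*, *rewe*).
Since the last vowel of *gero* is /o/ (a rounded vowel), it takes -u, giving *gerou*.
Since the last vowel of *niga* is /a/ (an unrounded vowel), it takes -piz, giving *nigapiz*.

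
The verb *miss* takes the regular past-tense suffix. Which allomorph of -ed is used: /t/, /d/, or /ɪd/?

The stem *miss* ends in a voiceless consonant other than /t/.
The -ed suffix is realized as /ɪd/ after /t, d/; as /t/ after other voiceless consonants; and as /d/ after other voiced sounds.
So -ed on *miss* is pronounced /t/.

/t/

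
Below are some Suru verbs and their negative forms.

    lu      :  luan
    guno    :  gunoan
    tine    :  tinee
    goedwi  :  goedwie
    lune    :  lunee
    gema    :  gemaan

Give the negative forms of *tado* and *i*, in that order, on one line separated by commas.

The alternation tracks the last vowel of the stem — -e when the last vowel of the stem is a front vowel (*tine*, *goedwi*, *lune*); -an when the last vowel of the stem is a back vowel (*lu*, *guno*, *gema*).
The last vowel of *tado* is /o/, which is a back vowel, so the suffix is -an, giving *tadoan*.
*i* — last vowel /i/ (a front vowel) → -e → *ie*.

tadoan, ie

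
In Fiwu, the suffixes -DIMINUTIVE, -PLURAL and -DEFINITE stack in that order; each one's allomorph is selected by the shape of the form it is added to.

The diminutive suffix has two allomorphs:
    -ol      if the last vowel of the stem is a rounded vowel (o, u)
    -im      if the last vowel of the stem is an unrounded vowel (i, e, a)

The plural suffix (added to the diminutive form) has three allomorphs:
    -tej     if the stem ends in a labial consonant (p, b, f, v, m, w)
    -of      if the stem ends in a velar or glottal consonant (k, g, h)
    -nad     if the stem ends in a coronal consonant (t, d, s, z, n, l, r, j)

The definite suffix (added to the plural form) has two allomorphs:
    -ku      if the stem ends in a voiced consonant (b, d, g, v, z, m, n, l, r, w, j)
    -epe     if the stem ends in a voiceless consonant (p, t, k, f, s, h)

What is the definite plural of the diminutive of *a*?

The last vowel of *a* is /a/, which is an unrounded vowel, so the diminutive suffix is -im, giving *aim*.
The diminutive form *aim* — final consonant /m/ (labial) → -tej → *aimtej*.
The plural form *aimtej* — final consonant /j/ (voiced) → -ku → *aimtejku*.

aimtejku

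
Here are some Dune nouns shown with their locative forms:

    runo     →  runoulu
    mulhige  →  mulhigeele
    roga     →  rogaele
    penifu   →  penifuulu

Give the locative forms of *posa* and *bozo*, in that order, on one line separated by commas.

Looking at the last vowel of each stem: -ulu when the last vowel of the stem is a rounded vowel (*runo*, *penifu*); -ele when the last vowel of the stem is an unrounded vowel (*mulhige*, *roga*).
*posa* — last vowel /a/ (an unrounded vowel) → -ele → *posaele*.
*bozo* — last vowel /o/ (a rounded vowel) → -ulu → *bozoulu*.

posaele, bozoulu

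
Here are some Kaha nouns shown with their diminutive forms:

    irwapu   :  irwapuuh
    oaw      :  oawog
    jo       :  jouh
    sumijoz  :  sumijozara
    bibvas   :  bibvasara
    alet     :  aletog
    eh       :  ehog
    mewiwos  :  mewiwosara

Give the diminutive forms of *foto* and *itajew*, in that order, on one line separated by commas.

fotouh, itajewog

The alternation tracks the final sound of the stem — -ara when the stem ends in a sibilant (*sumijoz*, *bibvas*, *mewiwos*); -og when the stem ends in a non-sibilant consonant (*oaw*, *alet*, *eh*); -uh when the stem ends in a vowel (*irwapu*, *jo*).
The final sound of *foto* is /o/, which is a vowel, so the suffix is -uh, giving *fotouh*.
*itajew* — final sound /w/ (a non-sibilant consonant) → -og → *itajewog*.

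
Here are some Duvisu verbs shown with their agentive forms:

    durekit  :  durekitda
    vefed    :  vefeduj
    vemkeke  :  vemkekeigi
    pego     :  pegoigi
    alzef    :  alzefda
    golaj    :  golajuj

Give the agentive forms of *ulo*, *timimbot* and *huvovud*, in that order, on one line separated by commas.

The alternation tracks the final sound of the stem — -da when the stem ends in a voiceless consonant (*durekit*, *alzef*); -uj when the stem ends in a voiced consonant (*vefed*, *golaj*); -igi when the stem ends in a vowel (*vemkeke*, *pego*).
Since the final sound of *ulo* is /o/ (a vowel), it takes -igi, giving *uloigi*.
*timimbot*: final sound = /t/, a voiceless consonant → -da → *timimbotda*.
*huvovud*: final sound = /d/, a voiced consonant → -uj → *huvovuduj*.

uloigi, timimbotda, huvovuduj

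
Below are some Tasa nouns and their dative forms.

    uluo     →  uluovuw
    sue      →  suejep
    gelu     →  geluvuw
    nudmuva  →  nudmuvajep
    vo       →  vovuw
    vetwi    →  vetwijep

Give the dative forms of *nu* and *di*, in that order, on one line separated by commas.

The alternation tracks the last vowel of the stem — -vuw when the last vowel of the stem is a rounded vowel (*uluo*, *gelu*, *vo*); -jep when the last vowel of the stem is an unrounded vowel (*sue*, *nudmuva*, *vetwi*).
Since the last vowel of *nu* is /u/ (a rounded vowel), it takes -vuw, giving *nuvuw*.
*di* — last vowel /i/ (an unrounded vowel) → -jep → *dijep*.

nuvuw, dijep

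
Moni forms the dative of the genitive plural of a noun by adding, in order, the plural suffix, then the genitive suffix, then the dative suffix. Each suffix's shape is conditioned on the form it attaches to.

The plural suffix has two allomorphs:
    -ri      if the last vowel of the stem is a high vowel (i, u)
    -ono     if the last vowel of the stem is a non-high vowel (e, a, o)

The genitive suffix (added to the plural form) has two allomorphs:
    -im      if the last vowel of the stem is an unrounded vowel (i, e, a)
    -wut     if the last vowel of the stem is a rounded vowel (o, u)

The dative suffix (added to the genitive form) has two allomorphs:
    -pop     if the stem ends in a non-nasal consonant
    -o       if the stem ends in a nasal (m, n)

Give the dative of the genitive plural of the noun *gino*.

Since the last vowel of *gino* is /o/ (a non-high vowel), it takes -ono, giving *ginoono*.
The plural form *ginoono*: last vowel = /o/, a rounded vowel → -wut → *ginoonowut*.
The genitive form *ginoonowut*: final consonant = /t/, non-nasal → -pop → *ginoonowutpop*.

ginoonowutpop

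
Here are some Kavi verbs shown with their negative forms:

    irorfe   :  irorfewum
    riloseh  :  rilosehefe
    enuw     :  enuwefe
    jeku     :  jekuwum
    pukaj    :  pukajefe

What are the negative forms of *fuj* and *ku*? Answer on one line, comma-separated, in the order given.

The pattern is consonant vs. vowel: -efe when the stem ends in a consonant (*riloseh*, *enuw*, *pukaj*); -wum when the stem ends in a vowel (*irorfe*, *jeku*).
Since the final sound of *fuj* is /j/ (a consonant), it takes -efe, giving *fujefe*.
Since the final sound of *ku* is /u/ (a vowel), it takes -wum, giving *kuwum*.

fujefe, kuwum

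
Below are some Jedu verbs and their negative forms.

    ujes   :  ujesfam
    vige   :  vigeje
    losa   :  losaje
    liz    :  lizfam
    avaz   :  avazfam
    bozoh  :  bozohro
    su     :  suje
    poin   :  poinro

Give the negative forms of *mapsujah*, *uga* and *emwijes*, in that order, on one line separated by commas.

Looking at the final sound of each stem: -fam when the stem ends in a sibilant (*ujes*, *liz*, *avaz*); -ro when the stem ends in a non-sibilant consonant (*bozoh*, *poin*); -je when the stem ends in a vowel (*vige*, *losa*, *su*).
The final sound of *mapsujah* is /h/, which is a non-sibilant consonant, so the suffix is -ro, giving *mapsujahro*.
*uga* — final sound /a/ (a vowel) → -je → *ugaje*.
The final sound of *emwijes* is /s/, which is a sibilant, so the suffix is -fam, giving *emwijesfam*.

mapsujahro, ugaje, emwijesfam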